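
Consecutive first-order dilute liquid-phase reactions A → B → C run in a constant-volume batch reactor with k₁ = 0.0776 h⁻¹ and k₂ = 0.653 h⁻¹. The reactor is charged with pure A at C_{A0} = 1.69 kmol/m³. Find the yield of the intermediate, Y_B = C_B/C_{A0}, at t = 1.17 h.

Solving the coupled first-order balances gives C_B(t) = [k₁/(k₂−k₁)]·C_{A0}·(e^(−k₁t) − e^(−k₂t)).
e^(−k₁t) = e^(−0.0776×1.17) = e^(−0.09079) = 0.9132; e^(−k₂t) = e^(−0.7640) = 0.4658.
C_B = 0.0776×1.69/(0.653−0.0776) × (0.9132−0.4658) = 0.2279×0.4474 = 0.1020 kmol/m³.
Y_B = C_B/C_{A0} = 0.1020/1.69 = 0.0603.

0.0603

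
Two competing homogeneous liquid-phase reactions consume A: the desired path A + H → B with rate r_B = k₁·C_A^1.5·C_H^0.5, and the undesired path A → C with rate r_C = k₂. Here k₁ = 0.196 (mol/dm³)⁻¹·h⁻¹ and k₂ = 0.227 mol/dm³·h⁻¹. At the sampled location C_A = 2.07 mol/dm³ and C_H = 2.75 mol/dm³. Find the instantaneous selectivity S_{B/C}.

S_{B/C} = r_B/r_C = (k₁·C_A^1.5·C_H^0.5)/(k₂) = (k₁/k₂)·C_A^1.5·C_H^0.5.
= (0.196×2.070^1.5×2.750^0.5) / (0.227) = 0.9680/0.2270 = 4.26.
Since the desired path is higher order in A, keeping C_A high (PFR or concentrated feed) favours B.

4.26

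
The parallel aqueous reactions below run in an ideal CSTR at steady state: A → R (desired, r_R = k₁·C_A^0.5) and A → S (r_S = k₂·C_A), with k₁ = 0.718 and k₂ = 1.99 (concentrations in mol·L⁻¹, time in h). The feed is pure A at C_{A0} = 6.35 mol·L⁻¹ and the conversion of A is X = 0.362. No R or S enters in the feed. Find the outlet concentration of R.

0.349 mol·L⁻¹

Exit C_A = C_{A0}(1−X) = 6.35×0.638 = 4.051 mol·L⁻¹.
In a CSTR the entire volume is at exit conditions, so r_R = 0.718×4.051^0.5 = 1.445 and r_S = 1.99×4.051 = 8.062.
Fraction of consumed A going to R: r_R/(r_R+r_S) = 0.1520.
C_R = 0.1520·C_{A0}·X = 0.1520×6.35×0.362 = 0.349 mol·L⁻¹.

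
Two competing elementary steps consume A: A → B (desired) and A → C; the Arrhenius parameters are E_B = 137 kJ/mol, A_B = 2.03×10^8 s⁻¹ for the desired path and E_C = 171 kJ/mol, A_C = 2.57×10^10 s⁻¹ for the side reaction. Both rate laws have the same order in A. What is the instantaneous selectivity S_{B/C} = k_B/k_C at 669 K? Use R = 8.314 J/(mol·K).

Since both paths have the same order in A, the concentration cancels and S_{B/C} = k_B/k_C = (A_B/A_C)·exp[(E_C−E_B)/(RT)].
(E_C−E_B)/(RT) = (171−137)×10³/(8.314×669) = 34000/5562 = 6.113.
k_B/k_C = (2.03×10^8/2.57×10^10)·exp(6.113) = 0.007899 × 451.6 = 3.57.
Since E_B < E_C, lowering the temperature improves selectivity toward B.

3.57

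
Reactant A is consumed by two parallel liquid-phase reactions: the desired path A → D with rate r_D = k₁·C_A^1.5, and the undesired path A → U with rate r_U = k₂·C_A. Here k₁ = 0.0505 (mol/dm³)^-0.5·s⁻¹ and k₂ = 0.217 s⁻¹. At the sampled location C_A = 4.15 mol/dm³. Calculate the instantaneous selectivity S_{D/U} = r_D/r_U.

0.474

S_{D/U} = r_D/r_U = (k₁·C_A^1.5)/(k₂·C_A) = (k₁/k₂)·C_A^0.5.
= (0.0505×4.150^1.5) / (0.217×4.150) = 0.4269/0.9006 = 0.474.
Since the desired path is higher order in A, keeping C_A high (PFR or concentrated feed) favours D.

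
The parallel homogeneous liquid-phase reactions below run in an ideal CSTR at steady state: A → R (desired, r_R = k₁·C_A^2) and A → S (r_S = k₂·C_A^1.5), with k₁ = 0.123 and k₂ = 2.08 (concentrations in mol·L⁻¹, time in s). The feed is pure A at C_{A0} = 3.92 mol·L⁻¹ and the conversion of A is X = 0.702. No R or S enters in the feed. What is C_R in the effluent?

0.165 mol·L⁻¹

Exit C_A = C_{A0}(1−X) = 3.92×0.298 = 1.168 mol·L⁻¹.
Rates in a CSTR are evaluated at the outlet concentration: r_R = 0.123×1.168^2 = 0.1678, r_S = 2.08×1.168^1.5 = 2.626.
Fraction of consumed A going to R: r_R/(r_R+r_S) = 0.06007.
C_R = 0.06007·C_{A0}·X = 0.06007×3.92×0.702 = 0.165 mol·L⁻¹.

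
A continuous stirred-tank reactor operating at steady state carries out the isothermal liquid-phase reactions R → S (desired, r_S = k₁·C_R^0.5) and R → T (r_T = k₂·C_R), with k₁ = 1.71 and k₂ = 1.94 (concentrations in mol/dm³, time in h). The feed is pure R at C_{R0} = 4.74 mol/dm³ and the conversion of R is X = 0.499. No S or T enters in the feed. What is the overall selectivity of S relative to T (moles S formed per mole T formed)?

Exit C_R = C_{R0}(1−X) = 4.74×0.501 = 2.375 mol/dm³.
Rates in a CSTR are evaluated at the outlet concentration: r_S = 1.71×2.375^0.5 = 2.635, r_T = 1.94×2.375 = 4.607.
Overall selectivity = C_S/C_T = r_Sτ/(r_Tτ) = r_S/r_T = 0.572.

0.572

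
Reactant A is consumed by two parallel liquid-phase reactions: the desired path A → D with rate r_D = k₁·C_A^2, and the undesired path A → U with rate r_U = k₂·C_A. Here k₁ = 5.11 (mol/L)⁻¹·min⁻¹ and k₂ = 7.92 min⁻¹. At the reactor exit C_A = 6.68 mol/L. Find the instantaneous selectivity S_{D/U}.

S_{D/U} = r_D/r_U = (k₁·C_A^2)/(k₂·C_A) = (k₁/k₂)·C_A.
= (5.11×6.680^2) / (7.92×6.680) = 228.0/52.91 = 4.31.
Since the desired path is higher order in A, keeping C_A high (PFR or concentrated feed) favours D.

4.31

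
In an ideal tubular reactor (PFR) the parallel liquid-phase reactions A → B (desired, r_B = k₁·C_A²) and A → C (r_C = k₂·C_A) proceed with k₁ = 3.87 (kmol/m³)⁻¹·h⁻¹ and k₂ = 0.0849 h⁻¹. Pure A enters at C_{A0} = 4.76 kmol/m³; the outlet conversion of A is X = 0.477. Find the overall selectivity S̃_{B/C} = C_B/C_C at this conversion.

160

C_A = C_{A0}(1−X) = 2.489 kmol/m³.
Along a PFR/batch, dC_C/dC_A = −r_C/(r_B+r_C) = −k₂/(k₂+k₁·C_A).
Integrating from C_{A0} to C_A: C_C = (0.0849/3.87)·ln[(0.0849+3.87·4.76)/(0.0849+3.87·2.49)] = 0.02194·ln(18.51/9.719) = 0.01413 kmol/m³.
Then C_B = (C_{A0}−C_A) − C_C = 2.271 − 0.01413 = 2.256 kmol/m³.
S̃_{B/C} = C_B/C_C = 2.256/0.01413 = 160.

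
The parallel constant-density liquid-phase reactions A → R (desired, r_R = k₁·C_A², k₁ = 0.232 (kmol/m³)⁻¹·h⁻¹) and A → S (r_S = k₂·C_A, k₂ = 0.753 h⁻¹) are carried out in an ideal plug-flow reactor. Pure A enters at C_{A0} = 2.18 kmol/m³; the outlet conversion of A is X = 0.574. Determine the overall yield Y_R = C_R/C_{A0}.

C_A = C_{A0}(1−X) = 0.9287 kmol/m³.
Along a PFR/batch, dC_S/dC_A = −r_S/(r_R+r_S) = −k₂/(k₂+k₁·C_A).
Integrating from C_{A0} to C_A: C_S = (0.753/0.232)·ln[(0.753+0.232·2.18)/(0.753+0.232·0.929)] = 3.246·ln(1.259/0.9685) = 0.8510 kmol/m³.
Then C_R = (C_{A0}−C_A) − C_S = 1.251 − 0.8510 = 0.4004 kmol/m³.
Y_R = C_R/C_{A0} = 0.4004/2.18 = 0.184.

0.184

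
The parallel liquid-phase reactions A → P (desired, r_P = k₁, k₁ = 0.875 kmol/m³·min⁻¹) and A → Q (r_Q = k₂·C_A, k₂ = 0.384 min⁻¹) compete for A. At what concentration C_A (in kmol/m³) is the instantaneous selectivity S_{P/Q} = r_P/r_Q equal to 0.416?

S_{P/Q} = (k₁/k₂)·C_A⁻¹ ⇒ C_A = (S·k₂/k₁)^(-1).
= (0.416×0.384/0.875)^(-1) = (0.1826)^(-1) = 5.48 kmol/m³.

5.48 kmol/m³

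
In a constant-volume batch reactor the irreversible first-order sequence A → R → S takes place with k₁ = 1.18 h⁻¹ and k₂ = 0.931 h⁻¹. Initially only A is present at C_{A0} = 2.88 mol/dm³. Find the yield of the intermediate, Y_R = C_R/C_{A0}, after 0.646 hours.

0.386

The intermediate concentration in a first-order A→B→C sequence is C_R = k₁C_{A0}(e^(−k₁t) − e^(−k₂t))/(k₂−k₁).
e^(−k₁t) = e^(−1.18×0.646) = e^(−0.7623) = 0.4666; e^(−k₂t) = e^(−0.6014) = 0.5480.
C_R = 1.18×2.88/(0.931−1.18) × (0.4666−0.5480) = (-13.65)×(-0.08143) = 1.111 mol/dm³.
Y_R = C_R/C_{A0} = 1.111/2.88 = 0.386.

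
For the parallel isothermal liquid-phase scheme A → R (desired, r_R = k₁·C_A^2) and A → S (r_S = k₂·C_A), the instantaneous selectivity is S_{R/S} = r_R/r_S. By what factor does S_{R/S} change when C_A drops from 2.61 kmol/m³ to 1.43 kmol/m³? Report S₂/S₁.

S_{R/S} = (k₁/k₂)·C_A, so S₂/S₁ = (C_{A,2}/C_{A,1}).
= 1.43/2.61 = 0.548.
Selectivity toward R falls as C_A falls — high-concentration operation is favoured.

0.548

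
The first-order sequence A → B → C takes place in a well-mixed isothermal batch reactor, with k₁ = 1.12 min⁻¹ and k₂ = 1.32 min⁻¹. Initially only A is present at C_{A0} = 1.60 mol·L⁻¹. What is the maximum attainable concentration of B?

0.541 mol·L⁻¹

At the optimum, C_{B,max}/C_{A0} = (k₁/k₂)^[k₂/(k₂−k₁)].
= (1.12/1.32)^(1.32/(1.32−1.12)) = (0.8485)^(6.600) = 0.3381.
C_{B,max} = 0.3381×1.60 = 0.541 mol·L⁻¹.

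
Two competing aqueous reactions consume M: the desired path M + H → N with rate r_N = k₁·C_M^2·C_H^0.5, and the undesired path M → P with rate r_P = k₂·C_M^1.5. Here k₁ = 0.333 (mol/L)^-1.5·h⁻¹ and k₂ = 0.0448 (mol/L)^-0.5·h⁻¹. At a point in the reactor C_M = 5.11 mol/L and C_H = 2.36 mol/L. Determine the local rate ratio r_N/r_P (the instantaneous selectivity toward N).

25.8

S_{N/P} = r_N/r_P = (k₁·C_M^2·C_H^0.5)/(k₂·C_M^1.5) = (k₁/k₂)·C_M^0.5·C_H^0.5.
= (0.333×5.110^2×2.360^0.5) / (0.0448×5.110^1.5) = 13.36/0.5175 = 25.8.
Since the desired path is higher order in M, keeping C_M high (PFR or concentrated feed) favours N.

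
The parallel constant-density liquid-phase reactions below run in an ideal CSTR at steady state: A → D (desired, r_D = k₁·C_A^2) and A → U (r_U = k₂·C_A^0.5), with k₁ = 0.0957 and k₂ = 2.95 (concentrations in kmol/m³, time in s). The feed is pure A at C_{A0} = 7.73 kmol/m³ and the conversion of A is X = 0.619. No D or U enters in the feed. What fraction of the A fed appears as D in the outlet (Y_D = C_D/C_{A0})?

0.0872

Exit C_A = C_{A0}(1−X) = 7.73×0.381 = 2.945 kmol/m³.
A CSTR operates uniformly at the exit composition, giving r_D = 0.8301 and r_U = 5.063 (each k·C_A^n at C_A = 2.945).
Fraction of consumed A going to D: r_D/(r_D+r_U) = 0.1409.
C_D = 0.1409·C_{A0}·X = 0.1409×7.73×0.619 = 0.674 kmol/m³; Y_D = C_D/C_{A0} = 0.0872.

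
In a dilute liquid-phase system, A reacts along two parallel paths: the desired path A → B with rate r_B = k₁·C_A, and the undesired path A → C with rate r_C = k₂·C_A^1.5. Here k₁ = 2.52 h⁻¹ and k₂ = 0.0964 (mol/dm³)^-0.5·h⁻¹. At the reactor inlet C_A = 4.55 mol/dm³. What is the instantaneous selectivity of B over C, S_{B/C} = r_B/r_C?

S_{B/C} = r_B/r_C = (k₁·C_A)/(k₂·C_A^1.5) = (k₁/k₂)·C_A^-0.5.
= (2.52×4.550) / (0.0964×4.550^1.5) = 11.47/0.9356 = 12.3.
The undesired path is higher order in A, so low C_A (CSTR or dilute feed) favours B.

12.3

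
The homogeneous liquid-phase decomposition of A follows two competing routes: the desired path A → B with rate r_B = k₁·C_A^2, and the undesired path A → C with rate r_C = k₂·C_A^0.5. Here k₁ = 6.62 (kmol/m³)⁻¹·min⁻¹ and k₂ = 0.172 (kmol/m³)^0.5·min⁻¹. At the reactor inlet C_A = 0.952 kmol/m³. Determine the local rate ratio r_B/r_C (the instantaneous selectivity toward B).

S_{B/C} = r_B/r_C = (k₁·C_A^2)/(k₂·C_A^0.5) = (k₁/k₂)·C_A^1.5.
= (6.62×0.9520^2) / (0.172×0.9520^0.5) = 6.000/0.1678 = 35.8.
Since the desired path is higher order in A, keeping C_A high (PFR or concentrated feed) favours B.

35.8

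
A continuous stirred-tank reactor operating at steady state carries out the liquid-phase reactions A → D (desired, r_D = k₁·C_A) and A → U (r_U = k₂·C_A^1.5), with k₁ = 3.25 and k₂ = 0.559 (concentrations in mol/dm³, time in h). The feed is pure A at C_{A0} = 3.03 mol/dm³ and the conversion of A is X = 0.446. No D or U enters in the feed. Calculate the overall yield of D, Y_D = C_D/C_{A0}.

Exit C_A = C_{A0}(1−X) = 3.03×0.554 = 1.679 mol/dm³.
A CSTR operates uniformly at the exit composition, giving r_D = 5.456 and r_U = 1.216 (each k·C_A^n at C_A = 1.679).
Fraction of consumed A going to D: r_D/(r_D+r_U) = 0.8178.
C_D = 0.8178·C_{A0}·X = 0.8178×3.03×0.446 = 1.11 mol/dm³; Y_D = C_D/C_{A0} = 0.365.

0.365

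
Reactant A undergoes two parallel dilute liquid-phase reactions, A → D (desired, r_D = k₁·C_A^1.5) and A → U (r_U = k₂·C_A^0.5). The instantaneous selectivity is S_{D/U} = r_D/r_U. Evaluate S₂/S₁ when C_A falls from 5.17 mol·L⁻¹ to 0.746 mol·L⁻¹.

S_{D/U} = (k₁/k₂)·C_A, so S₂/S₁ = (C_{A,2}/C_{A,1}).
= 0.746/5.17 = 0.144.

0.144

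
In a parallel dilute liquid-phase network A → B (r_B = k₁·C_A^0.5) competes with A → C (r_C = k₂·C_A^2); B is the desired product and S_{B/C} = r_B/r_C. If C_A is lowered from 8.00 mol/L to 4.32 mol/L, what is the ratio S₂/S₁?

2.52

S_{B/C} = (k₁/k₂)·C_A^-1.5, so S₂/S₁ = (C_{A,2}/C_{A,1})^-1.5.
= (4.32/8.00)^(-1.5) = (0.5400)^(-1.5) = 2.52.
Selectivity toward B rises as C_A falls — low-concentration operation is favoured.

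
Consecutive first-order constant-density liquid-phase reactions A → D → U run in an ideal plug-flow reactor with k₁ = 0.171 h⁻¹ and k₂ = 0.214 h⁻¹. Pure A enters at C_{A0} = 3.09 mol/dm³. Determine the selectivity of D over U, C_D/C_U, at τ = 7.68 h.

0.699

For first-order series with pure A initially, C_D(τ) = k₁C_{A0}/(k₂−k₁)·(e^(−k₁τ) − e^(−k₂τ)).
e^(−k₁τ) = e^(−0.171×7.68) = e^(−1.313) = 0.2689; e^(−k₂τ) = e^(−1.644) = 0.1933.
C_D = 0.171×3.09/(0.214−0.171) × (0.2689−0.1933) = 12.29×0.07564 = 0.9295 mol/dm³.
C_A = C_{A0}e^(−k₁τ) = 0.8310 mol/dm³, so C_U = C_{A0}−C_A−C_D = 1.330 mol/dm³; C_D/C_U = 0.699.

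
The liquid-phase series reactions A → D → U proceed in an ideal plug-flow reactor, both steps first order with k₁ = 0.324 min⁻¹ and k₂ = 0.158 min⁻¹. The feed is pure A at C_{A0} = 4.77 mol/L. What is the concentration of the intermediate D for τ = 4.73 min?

2.40 mol/L

The intermediate concentration in a first-order A→B→C sequence is C_D = k₁C_{A0}(e^(−k₁τ) − e^(−k₂τ))/(k₂−k₁).
e^(−k₁τ) = e^(−0.324×4.73) = e^(−1.533) = 0.2160; e^(−k₂τ) = e^(−0.7473) = 0.4736.
C_D = 0.324×4.77/(0.158−0.324) × (0.2160−0.4736) = (-9.310)×(-0.2576) = 2.399 mol/L.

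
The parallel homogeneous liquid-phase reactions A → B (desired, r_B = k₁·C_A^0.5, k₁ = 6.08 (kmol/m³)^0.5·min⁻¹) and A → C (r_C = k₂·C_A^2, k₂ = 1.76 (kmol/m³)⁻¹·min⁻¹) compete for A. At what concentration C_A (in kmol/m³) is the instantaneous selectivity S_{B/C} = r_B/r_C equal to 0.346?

S_{B/C} = (k₁/k₂)·C_A^-1.5 ⇒ C_A = (S·k₂/k₁)^(1/(-1.5)).
= (0.346×1.76/6.08)^(-0.6667) = (0.1002)^(-0.6667) = 4.64 kmol/m³.

4.64 kmol/m³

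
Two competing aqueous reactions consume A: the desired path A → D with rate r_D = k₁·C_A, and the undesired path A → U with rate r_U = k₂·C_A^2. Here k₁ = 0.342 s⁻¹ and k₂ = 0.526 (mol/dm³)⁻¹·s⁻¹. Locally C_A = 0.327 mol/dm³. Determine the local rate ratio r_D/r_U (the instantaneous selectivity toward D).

1.99

S_{D/U} = r_D/r_U = (k₁·C_A)/(k₂·C_A^2) = (k₁/k₂)·C_A⁻¹.
= (0.342×0.3270) / (0.526×0.3270^2) = 0.1118/0.05624 = 1.99.
The undesired path is higher order in A, so low C_A (CSTR or dilute feed) favours D.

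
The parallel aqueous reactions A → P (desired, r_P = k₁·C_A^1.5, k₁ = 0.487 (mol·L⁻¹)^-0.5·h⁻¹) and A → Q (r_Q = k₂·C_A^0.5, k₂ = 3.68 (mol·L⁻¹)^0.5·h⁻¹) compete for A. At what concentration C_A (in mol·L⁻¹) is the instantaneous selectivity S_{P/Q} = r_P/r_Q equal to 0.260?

1.96 mol·L⁻¹

S_{P/Q} = (k₁/k₂)·C_A ⇒ C_A = S·k₂/k₁.
= 0.260×3.68/0.487 = 1.96 mol·L⁻¹.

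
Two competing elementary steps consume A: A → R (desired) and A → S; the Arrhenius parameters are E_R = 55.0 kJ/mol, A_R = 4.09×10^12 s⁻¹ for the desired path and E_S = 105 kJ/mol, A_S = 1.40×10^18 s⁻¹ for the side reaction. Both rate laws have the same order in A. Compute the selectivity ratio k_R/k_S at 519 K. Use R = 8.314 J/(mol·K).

0.315

With equal orders, S_{R/S} = k_R/k_S = (A_R/A_S)·exp[(E_S−E_R)/(RT)].
(E_S−E_R)/(RT) = (105−55.0)×10³/(8.314×519) = 50000/4315 = 11.59.
k_R/k_S = (4.09×10^12/1.40×10^18)·exp(11.59) = 2.921×10^-6 × 1.078×10^5 = 0.315.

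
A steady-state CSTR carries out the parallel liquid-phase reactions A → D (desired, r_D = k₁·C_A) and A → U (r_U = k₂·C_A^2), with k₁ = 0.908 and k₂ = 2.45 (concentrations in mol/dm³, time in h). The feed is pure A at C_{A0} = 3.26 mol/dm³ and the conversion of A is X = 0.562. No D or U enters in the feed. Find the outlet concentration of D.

0.378 mol/dm³

Exit C_A = C_{A0}(1−X) = 3.26×0.438 = 1.428 mol/dm³.
A CSTR operates uniformly at the exit composition, giving r_D = 1.297 and r_U = 4.995 (each k·C_A^n at C_A = 1.428).
Fraction of consumed A going to D: r_D/(r_D+r_U) = 0.2061.
C_D = 0.2061·C_{A0}·X = 0.2061×3.26×0.562 = 0.378 mol/dm³.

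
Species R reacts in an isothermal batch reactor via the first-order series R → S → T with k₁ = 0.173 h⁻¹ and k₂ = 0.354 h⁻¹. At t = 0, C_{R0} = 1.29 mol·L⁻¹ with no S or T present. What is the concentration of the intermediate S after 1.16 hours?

0.191 mol·L⁻¹

For first-order series with pure R initially, C_S(t) = k₁C_{R0}/(k₂−k₁)·(e^(−k₁t) − e^(−k₂t)).
e^(−k₁t) = e^(−0.173×1.16) = e^(−0.2007) = 0.8182; e^(−k₂t) = e^(−0.4106) = 0.6632.
C_S = 0.173×1.29/(0.354−0.173) × (0.8182−0.6632) = 1.233×0.1549 = 0.1910 mol·L⁻¹.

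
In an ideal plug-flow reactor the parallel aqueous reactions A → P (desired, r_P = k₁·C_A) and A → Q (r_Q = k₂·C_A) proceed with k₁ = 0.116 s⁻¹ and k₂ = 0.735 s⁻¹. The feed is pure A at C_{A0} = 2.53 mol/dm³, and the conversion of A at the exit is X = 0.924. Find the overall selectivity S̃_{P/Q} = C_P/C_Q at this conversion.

C_A = C_{A0}(1−X) = 0.1923 mol/dm³.
Both paths are first order in A, so the instantaneous fraction to P is constant: dC_P/d(−C_A) = k₁/(k₁+k₂) = 0.1363.
C_P = 0.1363·(C_{A0}−C_A) = 0.1363×2.338 = 0.319 mol/dm³.
C_Q = (C_{A0}−C_A)−C_P = 2.019 mol/dm³; S̃_{P/Q} = 0.3187/2.019 = 0.158.

0.158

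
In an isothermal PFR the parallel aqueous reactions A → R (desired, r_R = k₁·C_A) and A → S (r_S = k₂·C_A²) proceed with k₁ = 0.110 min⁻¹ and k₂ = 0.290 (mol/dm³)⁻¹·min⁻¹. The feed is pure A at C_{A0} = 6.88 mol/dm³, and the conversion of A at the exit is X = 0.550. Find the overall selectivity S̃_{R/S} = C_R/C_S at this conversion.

C_A = C_{A0}(1−X) = 3.096 mol/dm³.
Along a PFR/batch, dC_R/dC_A = −r_R/(r_R+r_S) = −k₁/(k₁+k₂·C_A).
Integrating from C_{A0} to C_A: C_R = (0.110/0.290)·ln[(0.110+0.290·6.88)/(0.110+0.290·3.10)] = 0.3793·ln(2.105/1.008) = 0.2794 mol/dm³.
C_S = (C_{A0}−C_A)−C_R = 3.505 mol/dm³; S̃_{R/S} = 0.2794/3.505 = 0.0797.

0.0797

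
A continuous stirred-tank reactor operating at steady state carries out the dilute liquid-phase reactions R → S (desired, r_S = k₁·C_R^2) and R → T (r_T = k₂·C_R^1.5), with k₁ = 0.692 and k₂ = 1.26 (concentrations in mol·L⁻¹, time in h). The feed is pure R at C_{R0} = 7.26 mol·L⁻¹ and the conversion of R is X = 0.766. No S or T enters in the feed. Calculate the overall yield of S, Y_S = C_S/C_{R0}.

0.320

Exit C_R = C_{R0}(1−X) = 7.26×0.234 = 1.699 mol·L⁻¹.
A CSTR operates uniformly at the exit composition, giving r_S = 1.997 and r_T = 2.790 (each k·C_R^n at C_R = 1.699).
Fraction of consumed R going to S: r_S/(r_S+r_T) = 0.4172.
C_S = 0.4172·C_{R0}·X = 0.4172×7.26×0.766 = 2.32 mol·L⁻¹; Y_S = C_S/C_{R0} = 0.320.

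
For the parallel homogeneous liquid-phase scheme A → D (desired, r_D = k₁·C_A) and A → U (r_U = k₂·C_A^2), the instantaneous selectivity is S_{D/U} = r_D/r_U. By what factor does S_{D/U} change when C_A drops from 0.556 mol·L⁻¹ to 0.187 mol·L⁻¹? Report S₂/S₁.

S_{D/U} = (k₁/k₂)·C_A⁻¹, so S₂/S₁ = (C_{A,2}/C_{A,1})⁻¹.
= 0.556/0.187 = 2.97.

2.97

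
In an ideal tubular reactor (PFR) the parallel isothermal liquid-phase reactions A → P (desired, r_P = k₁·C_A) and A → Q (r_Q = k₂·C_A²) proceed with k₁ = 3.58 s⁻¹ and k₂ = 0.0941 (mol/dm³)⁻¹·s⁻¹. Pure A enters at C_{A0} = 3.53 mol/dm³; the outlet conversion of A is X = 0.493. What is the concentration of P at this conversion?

1.63 mol/dm³

C_A = C_{A0}(1−X) = 1.790 mol/dm³.
Along a PFR/batch, dC_P/dC_A = −r_P/(r_P+r_Q) = −k₁/(k₁+k₂·C_A).
Integrating from C_{A0} to C_A: C_P = (3.58/0.0941)·ln[(3.58+0.0941·3.53)/(3.58+0.0941·1.79)] = 38.04·ln(3.912/3.748) = 1.627 mol/dm³.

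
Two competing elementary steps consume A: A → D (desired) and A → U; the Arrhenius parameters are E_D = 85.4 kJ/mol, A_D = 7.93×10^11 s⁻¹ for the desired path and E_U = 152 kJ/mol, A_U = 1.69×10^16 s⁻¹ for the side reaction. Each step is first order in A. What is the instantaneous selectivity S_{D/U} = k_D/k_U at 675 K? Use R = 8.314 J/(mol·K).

6.69

With equal orders, S_{D/U} = k_D/k_U = (A_D/A_U)·exp[(E_U−E_D)/(RT)].
(E_U−E_D)/(RT) = (152−85.4)×10³/(8.314×675) = 66600/5612 = 11.87.
k_D/k_U = (7.93×10^11/1.69×10^16)·exp(11.87) = 4.692×10^-5 × 1.426×10^5 = 6.69.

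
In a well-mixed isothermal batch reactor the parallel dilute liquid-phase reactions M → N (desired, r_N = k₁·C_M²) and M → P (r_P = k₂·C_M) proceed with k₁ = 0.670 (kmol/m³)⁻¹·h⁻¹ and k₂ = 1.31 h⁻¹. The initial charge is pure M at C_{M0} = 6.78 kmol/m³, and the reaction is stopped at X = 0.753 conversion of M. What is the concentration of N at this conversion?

C_M = C_{M0}(1−X) = 1.675 kmol/m³.
Along a PFR/batch, dC_P/dC_M = −r_P/(r_N+r_P) = −k₂/(k₂+k₁·C_M).
Integrating from C_{M0} to C_M: C_P = (1.31/0.670)·ln[(1.31+0.670·6.78)/(1.31+0.670·1.67)] = 1.955·ln(5.853/2.432) = 1.717 kmol/m³.
Then C_N = (C_{M0}−C_M) − C_P = 5.105 − 1.717 = 3.388 kmol/m³.

3.39 kmol/m³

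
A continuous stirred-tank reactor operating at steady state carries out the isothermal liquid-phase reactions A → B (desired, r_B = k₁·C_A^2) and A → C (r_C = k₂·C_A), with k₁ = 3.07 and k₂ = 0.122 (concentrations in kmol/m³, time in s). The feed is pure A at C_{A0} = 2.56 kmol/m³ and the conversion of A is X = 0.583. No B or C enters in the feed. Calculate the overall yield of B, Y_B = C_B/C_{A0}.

Exit C_A = C_{A0}(1−X) = 2.56×0.417 = 1.068 kmol/m³.
In a CSTR the entire volume is at exit conditions, so r_B = 3.07×1.068^2 = 3.499 and r_C = 0.122×1.068 = 0.1302.
Fraction of consumed A going to B: r_B/(r_B+r_C) = 0.9641.
C_B = 0.9641·C_{A0}·X = 0.9641×2.56×0.583 = 1.44 kmol/m³; Y_B = C_B/C_{A0} = 0.562.

0.562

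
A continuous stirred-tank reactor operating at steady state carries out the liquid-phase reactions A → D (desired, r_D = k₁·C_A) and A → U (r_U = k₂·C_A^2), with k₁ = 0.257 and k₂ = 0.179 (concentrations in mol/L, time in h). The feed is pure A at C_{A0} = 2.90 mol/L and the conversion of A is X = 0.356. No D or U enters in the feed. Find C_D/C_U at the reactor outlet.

0.769

Exit C_A = C_{A0}(1−X) = 2.90×0.644 = 1.868 mol/L.
In a CSTR the entire volume is at exit conditions, so r_D = 0.257×1.868 = 0.4800 and r_U = 0.179×1.868^2 = 0.6243.
Overall selectivity = C_D/C_U = r_Dτ/(r_Uτ) = r_D/r_U = 0.769.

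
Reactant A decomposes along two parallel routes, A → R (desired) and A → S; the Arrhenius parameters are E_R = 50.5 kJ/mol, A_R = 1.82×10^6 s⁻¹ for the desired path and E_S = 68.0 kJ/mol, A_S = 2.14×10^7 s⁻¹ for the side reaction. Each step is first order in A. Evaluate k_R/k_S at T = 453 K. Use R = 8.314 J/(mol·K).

8.86

With equal orders, S_{R/S} = k_R/k_S = (A_R/A_S)·exp[(E_S−E_R)/(RT)].
(E_S−E_R)/(RT) = (68.0−50.5)×10³/(8.314×453) = 17500/3766 = 4.647.
k_R/k_S = (1.82×10^6/2.14×10^7)·exp(4.647) = 0.08505 × 104.2 = 8.86.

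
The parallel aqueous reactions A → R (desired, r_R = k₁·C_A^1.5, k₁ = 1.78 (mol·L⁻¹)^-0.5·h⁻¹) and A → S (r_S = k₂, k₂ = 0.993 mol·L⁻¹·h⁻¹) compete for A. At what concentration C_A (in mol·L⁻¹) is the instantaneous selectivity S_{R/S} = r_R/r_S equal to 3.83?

1.66 mol·L⁻¹

S_{R/S} = (k₁/k₂)·C_A^1.5 ⇒ C_A = (S·k₂/k₁)^(1/1.5).
= (3.83×0.993/1.78)^(0.6667) = (2.137)^(0.6667) = 1.66 mol·L⁻¹.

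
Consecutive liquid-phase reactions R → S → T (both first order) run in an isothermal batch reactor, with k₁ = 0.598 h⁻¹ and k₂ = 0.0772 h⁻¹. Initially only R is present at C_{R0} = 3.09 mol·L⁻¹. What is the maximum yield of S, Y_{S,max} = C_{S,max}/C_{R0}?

0.738

At the optimum, C_{S,max}/C_{R0} = (k₁/k₂)^[k₂/(k₂−k₁)].
= (0.598/0.0772)^(0.0772/(0.0772−0.598)) = (7.746)^(-0.1482) = 0.7383.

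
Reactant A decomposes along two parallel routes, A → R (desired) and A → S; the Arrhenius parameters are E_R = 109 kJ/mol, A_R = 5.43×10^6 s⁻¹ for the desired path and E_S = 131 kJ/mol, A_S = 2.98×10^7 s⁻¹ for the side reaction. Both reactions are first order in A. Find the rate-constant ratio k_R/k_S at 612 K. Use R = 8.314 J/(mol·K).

13.8

With equal orders, S_{R/S} = k_R/k_S = (A_R/A_S)·exp[(E_S−E_R)/(RT)].
(E_S−E_R)/(RT) = (131−109)×10³/(8.314×612) = 22000/5088 = 4.324.
k_R/k_S = (5.43×10^6/2.98×10^7)·exp(4.324) = 0.1822 × 75.47 = 13.8.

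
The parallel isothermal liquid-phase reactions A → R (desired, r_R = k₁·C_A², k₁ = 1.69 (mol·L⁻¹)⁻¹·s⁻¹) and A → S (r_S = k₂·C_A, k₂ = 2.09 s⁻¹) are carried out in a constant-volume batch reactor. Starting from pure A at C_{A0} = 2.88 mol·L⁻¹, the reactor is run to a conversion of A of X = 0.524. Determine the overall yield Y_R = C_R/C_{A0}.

C_A = C_{A0}(1−X) = 1.371 mol·L⁻¹.
Along a PFR/batch, dC_S/dC_A = −r_S/(r_R+r_S) = −k₂/(k₂+k₁·C_A).
Integrating from C_{A0} to C_A: C_S = (2.09/1.69)·ln[(2.09+1.69·2.88)/(2.09+1.69·1.37)] = 1.237·ln(6.957/4.407) = 0.5647 mol·L⁻¹.
Then C_R = (C_{A0}−C_A) − C_S = 1.509 − 0.5647 = 0.9444 mol·L⁻¹.
Y_R = C_R/C_{A0} = 0.9444/2.88 = 0.328.

0.328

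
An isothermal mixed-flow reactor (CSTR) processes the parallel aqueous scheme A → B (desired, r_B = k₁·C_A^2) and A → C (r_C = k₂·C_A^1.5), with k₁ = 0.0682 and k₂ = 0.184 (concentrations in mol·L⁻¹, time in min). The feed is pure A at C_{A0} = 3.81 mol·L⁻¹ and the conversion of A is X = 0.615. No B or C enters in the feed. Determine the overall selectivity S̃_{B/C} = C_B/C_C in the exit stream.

0.449

Exit C_A = C_{A0}(1−X) = 3.81×0.385 = 1.467 mol·L⁻¹.
A CSTR operates uniformly at the exit composition, giving r_B = 0.1467 and r_C = 0.3269 (each k·C_A^n at C_A = 1.467).
Overall selectivity = C_B/C_C = r_Bτ/(r_Cτ) = r_B/r_C = 0.449.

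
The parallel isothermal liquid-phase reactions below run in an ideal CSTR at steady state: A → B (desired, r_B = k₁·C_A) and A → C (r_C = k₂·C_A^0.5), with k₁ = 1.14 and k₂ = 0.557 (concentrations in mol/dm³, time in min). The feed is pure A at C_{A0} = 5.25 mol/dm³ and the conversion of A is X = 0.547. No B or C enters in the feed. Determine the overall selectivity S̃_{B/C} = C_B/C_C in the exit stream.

Exit C_A = C_{A0}(1−X) = 5.25×0.453 = 2.378 mol/dm³.
Rates in a CSTR are evaluated at the outlet concentration: r_B = 1.14×2.378 = 2.711, r_C = 0.557×2.378^0.5 = 0.8590.
Overall selectivity = C_B/C_C = r_Bτ/(r_Cτ) = r_B/r_C = 3.16.

3.16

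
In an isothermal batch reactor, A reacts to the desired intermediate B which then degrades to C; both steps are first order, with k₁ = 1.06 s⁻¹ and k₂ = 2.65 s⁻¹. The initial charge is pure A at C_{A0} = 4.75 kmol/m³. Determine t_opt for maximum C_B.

0.576 s

Setting dC_B/dt = 0 gives t_opt = ln(k₂/k₁)/(k₂−k₁).
= ln(2.65/1.06)/(2.65−1.06) = ln(2.500)/1.590 = 0.9163/1.590 = 0.576 s.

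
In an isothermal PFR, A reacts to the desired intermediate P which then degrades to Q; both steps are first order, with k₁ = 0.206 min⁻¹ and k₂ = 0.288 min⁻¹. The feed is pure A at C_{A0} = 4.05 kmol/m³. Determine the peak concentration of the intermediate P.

Evaluating C_P at τ_opt = ln(k₂/k₁)/(k₂−k₁) gives C_{P,max}/C_{A0} = (k₁/k₂)^[k₂/(k₂−k₁)].
= (0.206/0.288)^(0.288/(0.288−0.206)) = (0.7153)^(3.512) = 0.3082.
C_{P,max} = 0.3082×4.05 = 1.25 kmol/m³.

1.25 kmol/m³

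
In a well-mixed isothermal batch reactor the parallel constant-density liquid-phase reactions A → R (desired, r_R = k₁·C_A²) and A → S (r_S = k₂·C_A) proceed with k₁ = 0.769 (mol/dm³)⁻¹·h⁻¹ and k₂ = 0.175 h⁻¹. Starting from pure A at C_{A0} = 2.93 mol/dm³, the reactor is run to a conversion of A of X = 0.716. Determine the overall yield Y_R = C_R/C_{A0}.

0.631

C_A = C_{A0}(1−X) = 0.8321 mol/dm³.
Along a PFR/batch, dC_S/dC_A = −r_S/(r_R+r_S) = −k₂/(k₂+k₁·C_A).
Integrating from C_{A0} to C_A: C_S = (0.175/0.769)·ln[(0.175+0.769·2.93)/(0.175+0.769·0.832)] = 0.2276·ln(2.428/0.8149) = 0.2485 mol/dm³.
Then C_R = (C_{A0}−C_A) − C_S = 2.098 − 0.2485 = 1.849 mol/dm³.
Y_R = C_R/C_{A0} = 1.849/2.93 = 0.631.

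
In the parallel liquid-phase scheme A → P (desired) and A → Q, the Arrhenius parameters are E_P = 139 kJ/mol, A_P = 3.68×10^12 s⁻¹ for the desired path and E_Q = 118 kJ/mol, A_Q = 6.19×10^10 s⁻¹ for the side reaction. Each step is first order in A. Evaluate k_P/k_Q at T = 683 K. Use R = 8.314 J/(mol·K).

1.47

k_P/k_Q = (A_P/A_Q)·exp[−(E_P−E_Q)/(RT)] = (A_P/A_Q)·exp[(E_Q−E_P)/(RT)].
(E_Q−E_P)/(RT) = (118−139)×10³/(8.314×683) = -21000/5678 = -3.698.
k_P/k_Q = (3.68×10^12/6.19×10^10)·exp(-3.698) = 59.45 × 0.02477 = 1.47.
Since E_P > E_Q, raising the temperature improves selectivity toward P.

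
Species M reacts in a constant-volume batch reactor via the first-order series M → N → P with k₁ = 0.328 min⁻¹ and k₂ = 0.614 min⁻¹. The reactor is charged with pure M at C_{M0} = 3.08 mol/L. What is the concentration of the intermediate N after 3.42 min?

Solving the coupled first-order balances gives C_N(t) = [k₁/(k₂−k₁)]·C_{M0}·(e^(−k₁t) − e^(−k₂t)).
e^(−k₁t) = e^(−0.328×3.42) = e^(−1.122) = 0.3257; e^(−k₂t) = e^(−2.100) = 0.1225.
C_N = 0.328×3.08/(0.614−0.328) × (0.3257−0.1225) = 3.532×0.2032 = 0.7179 mol/L.

0.718 mol/L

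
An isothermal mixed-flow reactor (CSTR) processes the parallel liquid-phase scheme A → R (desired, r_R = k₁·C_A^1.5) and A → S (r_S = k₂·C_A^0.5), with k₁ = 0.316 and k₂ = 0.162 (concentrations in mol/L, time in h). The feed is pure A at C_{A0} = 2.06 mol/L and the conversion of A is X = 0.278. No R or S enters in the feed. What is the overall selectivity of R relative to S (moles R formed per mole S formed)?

Exit C_A = C_{A0}(1−X) = 2.06×0.722 = 1.487 mol/L.
Rates in a CSTR are evaluated at the outlet concentration: r_R = 0.316×1.487^1.5 = 0.5732, r_S = 0.162×1.487^0.5 = 0.1976.
Overall selectivity = C_R/C_S = r_Rτ/(r_Sτ) = r_R/r_S = 2.90.

2.90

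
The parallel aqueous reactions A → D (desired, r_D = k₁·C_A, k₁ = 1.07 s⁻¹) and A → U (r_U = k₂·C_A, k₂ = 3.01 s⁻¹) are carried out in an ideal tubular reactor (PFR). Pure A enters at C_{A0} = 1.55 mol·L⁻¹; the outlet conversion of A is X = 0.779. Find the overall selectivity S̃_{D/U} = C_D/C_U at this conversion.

C_A = C_{A0}(1−X) = 0.3425 mol·L⁻¹.
Both paths are first order in A, so the instantaneous fraction to D is constant: dC_D/d(−C_A) = k₁/(k₁+k₂) = 0.2623.
C_D = 0.2623·(C_{A0}−C_A) = 0.2623×1.207 = 0.317 mol·L⁻¹.
C_U = (C_{A0}−C_A)−C_D = 0.8908 mol·L⁻¹; S̃_{D/U} = 0.3167/0.8908 = 0.355.

0.355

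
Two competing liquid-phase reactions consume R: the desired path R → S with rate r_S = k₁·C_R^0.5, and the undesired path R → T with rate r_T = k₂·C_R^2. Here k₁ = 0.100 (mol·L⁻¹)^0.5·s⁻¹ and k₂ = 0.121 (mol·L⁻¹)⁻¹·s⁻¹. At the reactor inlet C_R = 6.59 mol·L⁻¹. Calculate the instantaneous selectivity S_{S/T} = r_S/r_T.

0.0489

S_{S/T} = r_S/r_T = (k₁·C_R^0.5)/(k₂·C_R^2) = (k₁/k₂)·C_R^-1.5.
= (0.100×6.590^0.5) / (0.121×6.590^2) = 0.2567/5.255 = 0.0489.
The undesired path is higher order in R, so low C_R (CSTR or dilute feed) favours S.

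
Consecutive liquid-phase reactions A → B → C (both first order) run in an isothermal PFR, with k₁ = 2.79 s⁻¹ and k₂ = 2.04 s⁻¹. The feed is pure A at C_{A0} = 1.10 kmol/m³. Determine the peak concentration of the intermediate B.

Evaluating C_B at τ_opt = ln(k₂/k₁)/(k₂−k₁) gives C_{B,max}/C_{A0} = (k₁/k₂)^[k₂/(k₂−k₁)].
= (2.79/2.04)^(2.04/(2.04−2.79)) = (1.368)^(-2.720) = 0.4267.
C_{B,max} = 0.4267×1.10 = 0.469 kmol/m³.

0.469 kmol/m³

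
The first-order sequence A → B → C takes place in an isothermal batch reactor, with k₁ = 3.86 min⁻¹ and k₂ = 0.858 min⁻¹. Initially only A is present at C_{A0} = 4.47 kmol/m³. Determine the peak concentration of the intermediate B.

For a first-order series the maximum intermediate yield is C_{B,max}/C_{A0} = (k₁/k₂)^[k₂/(k₂−k₁)].
= (3.86/0.858)^(0.858/(0.858−3.86)) = (4.499)^(-0.2858) = 0.6506.
C_{B,max} = 0.6506×4.47 = 2.91 kmol/m³.

2.91 kmol/m³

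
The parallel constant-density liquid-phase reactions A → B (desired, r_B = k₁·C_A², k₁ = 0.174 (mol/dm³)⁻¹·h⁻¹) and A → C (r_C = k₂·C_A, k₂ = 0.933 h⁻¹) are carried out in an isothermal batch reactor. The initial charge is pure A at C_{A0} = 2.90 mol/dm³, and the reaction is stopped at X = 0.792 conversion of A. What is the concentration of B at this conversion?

C_A = C_{A0}(1−X) = 0.6032 mol/dm³.
Along a PFR/batch, dC_C/dC_A = −r_C/(r_B+r_C) = −k₂/(k₂+k₁·C_A).
Integrating from C_{A0} to C_A: C_C = (0.933/0.174)·ln[(0.933+0.174·2.90)/(0.933+0.174·0.603)] = 5.362·ln(1.438/1.038) = 1.747 mol/dm³.
Then C_B = (C_{A0}−C_A) − C_C = 2.297 − 1.747 = 0.5503 mol/dm³.

0.550 mol/dm³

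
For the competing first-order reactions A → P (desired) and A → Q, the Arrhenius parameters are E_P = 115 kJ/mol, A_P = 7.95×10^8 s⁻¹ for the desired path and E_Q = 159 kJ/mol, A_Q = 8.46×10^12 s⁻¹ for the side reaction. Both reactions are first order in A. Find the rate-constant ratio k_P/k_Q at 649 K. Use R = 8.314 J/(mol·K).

0.327

k_P/k_Q = (A_P/A_Q)·exp[−(E_P−E_Q)/(RT)] = (A_P/A_Q)·exp[(E_Q−E_P)/(RT)].
(E_Q−E_P)/(RT) = (159−115)×10³/(8.314×649) = 44000/5396 = 8.155.
k_P/k_Q = (7.95×10^8/8.46×10^12)·exp(8.155) = 9.397×10^-5 × 3479 = 0.327.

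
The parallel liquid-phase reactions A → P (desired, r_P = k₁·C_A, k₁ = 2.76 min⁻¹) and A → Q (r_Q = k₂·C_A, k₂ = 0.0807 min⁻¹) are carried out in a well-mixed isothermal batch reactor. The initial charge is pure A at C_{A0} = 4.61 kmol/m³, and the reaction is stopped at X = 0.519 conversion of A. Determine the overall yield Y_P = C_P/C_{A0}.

0.504

C_A = C_{A0}(1−X) = 2.217 kmol/m³.
Both paths are first order in A, so the instantaneous fraction to P is constant: dC_P/d(−C_A) = k₁/(k₁+k₂) = 0.9716.
C_P = 0.9716·(C_{A0}−C_A) = 0.9716×2.393 = 2.32 kmol/m³.
Y_P = C_P/C_{A0} = 2.325/4.61 = 0.504.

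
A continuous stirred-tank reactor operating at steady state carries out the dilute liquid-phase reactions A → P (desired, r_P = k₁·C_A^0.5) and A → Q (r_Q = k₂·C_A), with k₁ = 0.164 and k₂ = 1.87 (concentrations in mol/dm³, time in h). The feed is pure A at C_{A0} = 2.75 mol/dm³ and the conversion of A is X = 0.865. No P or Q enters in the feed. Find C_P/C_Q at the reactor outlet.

0.144

Exit C_A = C_{A0}(1−X) = 2.75×0.135 = 0.3713 mol/dm³.
A CSTR operates uniformly at the exit composition, giving r_P = 0.09993 and r_Q = 0.6942 (each k·C_A^n at C_A = 0.3713).
Overall selectivity = C_P/C_Q = r_Pτ/(r_Qτ) = r_P/r_Q = 0.144.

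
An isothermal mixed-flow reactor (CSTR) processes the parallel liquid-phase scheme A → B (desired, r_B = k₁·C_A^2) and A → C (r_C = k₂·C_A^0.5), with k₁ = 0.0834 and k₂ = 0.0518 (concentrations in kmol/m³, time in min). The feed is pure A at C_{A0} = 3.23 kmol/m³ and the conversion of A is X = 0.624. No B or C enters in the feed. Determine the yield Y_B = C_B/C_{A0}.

0.426

Exit C_A = C_{A0}(1−X) = 3.23×0.376 = 1.214 kmol/m³.
In a CSTR the entire volume is at exit conditions, so r_B = 0.0834×1.214^2 = 0.1230 and r_C = 0.0518×1.214^0.5 = 0.05709.
Fraction of consumed A going to B: r_B/(r_B+r_C) = 0.6830.
C_B = 0.6830·C_{A0}·X = 0.6830×3.23×0.624 = 1.38 kmol/m³; Y_B = C_B/C_{A0} = 0.426.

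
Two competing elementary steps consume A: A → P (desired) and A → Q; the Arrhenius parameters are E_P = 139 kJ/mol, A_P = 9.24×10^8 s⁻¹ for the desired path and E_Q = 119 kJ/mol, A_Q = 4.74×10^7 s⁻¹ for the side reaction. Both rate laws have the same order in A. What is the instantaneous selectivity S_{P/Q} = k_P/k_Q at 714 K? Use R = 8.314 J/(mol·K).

Since both paths have the same order in A, the concentration cancels and S_{P/Q} = k_P/k_Q = (A_P/A_Q)·exp[(E_Q−E_P)/(RT)].
(E_Q−E_P)/(RT) = (119−139)×10³/(8.314×714) = -20000/5936 = -3.369.
k_P/k_Q = (9.24×10^8/4.74×10^7)·exp(-3.369) = 19.49 × 0.03442 = 0.671.

0.671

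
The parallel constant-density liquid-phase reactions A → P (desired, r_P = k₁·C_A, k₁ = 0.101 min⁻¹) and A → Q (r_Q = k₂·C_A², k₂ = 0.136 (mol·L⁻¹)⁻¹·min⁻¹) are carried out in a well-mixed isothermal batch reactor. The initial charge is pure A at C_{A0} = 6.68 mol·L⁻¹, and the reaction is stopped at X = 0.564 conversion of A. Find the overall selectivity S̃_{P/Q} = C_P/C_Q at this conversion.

C_A = C_{A0}(1−X) = 2.912 mol·L⁻¹.
Along a PFR/batch, dC_P/dC_A = −r_P/(r_P+r_Q) = −k₁/(k₁+k₂·C_A).
Integrating from C_{A0} to C_A: C_P = (0.101/0.136)·ln[(0.101+0.136·6.68)/(0.101+0.136·2.91)] = 0.7426·ln(1.009/0.4971) = 0.5261 mol·L⁻¹.
C_Q = (C_{A0}−C_A)−C_P = 3.241 mol·L⁻¹; S̃_{P/Q} = 0.5261/3.241 = 0.162.

0.162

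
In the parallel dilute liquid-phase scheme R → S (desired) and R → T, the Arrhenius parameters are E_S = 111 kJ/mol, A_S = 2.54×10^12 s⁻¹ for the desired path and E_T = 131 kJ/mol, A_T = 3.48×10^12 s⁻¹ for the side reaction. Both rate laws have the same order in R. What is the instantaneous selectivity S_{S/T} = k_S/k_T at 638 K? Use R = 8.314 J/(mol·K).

31.7

With equal orders, S_{S/T} = k_S/k_T = (A_S/A_T)·exp[(E_T−E_S)/(RT)].
(E_T−E_S)/(RT) = (131−111)×10³/(8.314×638) = 20000/5304 = 3.771.
k_S/k_T = (2.54×10^12/3.48×10^12)·exp(3.771) = 0.7299 × 43.40 = 31.7.
Since E_S < E_T, lowering the temperature improves selectivity toward S.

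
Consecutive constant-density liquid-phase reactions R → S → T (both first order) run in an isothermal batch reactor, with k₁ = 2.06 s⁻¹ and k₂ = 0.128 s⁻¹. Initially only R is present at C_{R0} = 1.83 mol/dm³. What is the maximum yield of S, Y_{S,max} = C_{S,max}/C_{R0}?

For a first-order series the maximum intermediate yield is C_{S,max}/C_{R0} = (k₁/k₂)^[k₂/(k₂−k₁)].
= (2.06/0.128)^(0.128/(0.128−2.06)) = (16.09)^(-0.06625) = 0.8319.

0.832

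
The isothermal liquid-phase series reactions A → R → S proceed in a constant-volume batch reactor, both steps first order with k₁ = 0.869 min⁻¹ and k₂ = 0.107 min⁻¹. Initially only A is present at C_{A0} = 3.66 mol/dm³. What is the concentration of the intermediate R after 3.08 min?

Solving the coupled first-order balances gives C_R(t) = [k₁/(k₂−k₁)]·C_{A0}·(e^(−k₁t) − e^(−k₂t)).
e^(−k₁t) = e^(−0.869×3.08) = e^(−2.677) = 0.06880; e^(−k₂t) = e^(−0.3296) = 0.7192.
C_R = 0.869×3.66/(0.107−0.869) × (0.06880−0.7192) = (-4.174)×(-0.6504) = 2.715 mol/dm³.

2.71 mol/dm³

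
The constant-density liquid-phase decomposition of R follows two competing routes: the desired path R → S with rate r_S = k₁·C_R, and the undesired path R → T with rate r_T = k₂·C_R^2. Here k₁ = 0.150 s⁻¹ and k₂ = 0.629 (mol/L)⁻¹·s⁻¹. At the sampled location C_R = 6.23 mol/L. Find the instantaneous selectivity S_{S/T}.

0.0383

S_{S/T} = r_S/r_T = (k₁·C_R)/(k₂·C_R^2) = (k₁/k₂)·C_R⁻¹.
= (0.150×6.230) / (0.629×6.230^2) = 0.9345/24.41 = 0.0383.
The undesired path is higher order in R, so low C_R (CSTR or dilute feed) favours S.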